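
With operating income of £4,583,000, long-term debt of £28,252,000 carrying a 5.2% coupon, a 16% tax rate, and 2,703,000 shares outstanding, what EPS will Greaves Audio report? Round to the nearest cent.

£0.97

Interest = £1,469,104.00, so EBT = £4,583,000 − £1,469,104.00 = £3,113,896.00.
Net income = £3,113,896.00 × (1 − 0.16) = £2,615,672.64.
EPS = £2,615,672.64 ÷ 2,703,000 = £0.97.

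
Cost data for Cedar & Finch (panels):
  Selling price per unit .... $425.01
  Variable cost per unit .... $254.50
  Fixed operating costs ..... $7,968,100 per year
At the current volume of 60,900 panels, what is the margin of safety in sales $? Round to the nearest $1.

$6,021,974

Each unit contributes $425.01 − $254.50 = $170.51. Break-even units = $7,968,100 ÷ $170.51 = 46,730.98; break-even revenue = 46,730.98 × $425.01 = $19,861,135.31.
Actual sales revenue = 60,900 × $425.01 = $25,883,109.00.
Margin of safety = $25,883,109.00 − $19,861,135.31 = $6,021,974.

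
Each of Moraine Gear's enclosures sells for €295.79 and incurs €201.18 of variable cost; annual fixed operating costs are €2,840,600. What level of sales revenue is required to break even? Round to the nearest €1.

€8,880,891

Contribution margin per unit = €295.79 − €201.18 = €94.61, a CM ratio of €94.61 ÷ €295.79 = 0.3199.
Break-even sales = FC ÷ CM ratio = €2,840,600 × €295.79 / €94.61 = €8,880,891.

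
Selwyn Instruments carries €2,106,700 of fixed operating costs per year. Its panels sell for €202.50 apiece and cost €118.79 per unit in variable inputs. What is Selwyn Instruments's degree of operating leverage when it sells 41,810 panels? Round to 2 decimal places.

2.51

Total contribution margin = 41,810 × €83.71 = €3,499,915.10.
Subtracting fixed costs: EBIT = €3,499,915.10 − €2,106,700 = €1,393,215.10.
Degree of operating leverage = €3,499,915.10 / €1,393,215.10 = 2.5121.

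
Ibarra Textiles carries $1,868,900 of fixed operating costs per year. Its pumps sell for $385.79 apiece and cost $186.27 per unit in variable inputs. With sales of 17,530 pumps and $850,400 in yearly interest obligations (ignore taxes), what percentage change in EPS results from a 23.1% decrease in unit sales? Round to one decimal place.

At 17,530 units, contribution = 17,530 × $199.52 = $3,497,585.60.
Operating income = contribution − fixed costs = $3,497,585.60 − $1,868,900 = $1,628,685.60.
Interest = $850,400.00, so EBIT − I = $778,285.60.
DCL = total CM / (EBIT − I) = $3,497,585.60 / $778,285.60 = 4.4940.
%ΔEPS = DCL × %ΔSales = 4.4940 × -23.1% = -103.8%.

-103.8%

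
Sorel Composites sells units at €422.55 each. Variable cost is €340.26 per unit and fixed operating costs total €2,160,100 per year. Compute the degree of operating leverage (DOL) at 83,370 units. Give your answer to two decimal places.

1.46

Contribution at this volume is 83,370 × €82.29 = €6,860,517.30.
Operating income = contribution − fixed costs = €6,860,517.30 − €2,160,100 = €4,700,417.30.
DOL = contribution ÷ EBIT = €6,860,517.30 ÷ €4,700,417.30 = 1.4596.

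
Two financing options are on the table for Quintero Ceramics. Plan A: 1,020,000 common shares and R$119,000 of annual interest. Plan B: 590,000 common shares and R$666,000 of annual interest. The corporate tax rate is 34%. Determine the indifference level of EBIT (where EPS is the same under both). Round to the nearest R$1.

R$1,416,535

At indifference, (EBIT − 119,000)(1 − t)/1,020,000 = (EBIT − 666,000)(1 − t)/590,000.
The (1 − t) factor cancels: (EBIT − 119,000) × 590,000 = (EBIT − 666,000) × 1,020,000.
Solving, EBIT = (666,000·1,020,000 − 119,000·590,000) / (1,020,000 − 590,000) = 609,110,000,000 / 430,000 = 1,416,534.88.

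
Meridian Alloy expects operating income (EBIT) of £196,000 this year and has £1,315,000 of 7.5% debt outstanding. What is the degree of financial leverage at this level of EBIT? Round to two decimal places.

Interest = £98,625.00.
Degree of financial leverage = EBIT / (EBIT − interest) = £196,000 / £97,375.00 = 2.0128.

2.01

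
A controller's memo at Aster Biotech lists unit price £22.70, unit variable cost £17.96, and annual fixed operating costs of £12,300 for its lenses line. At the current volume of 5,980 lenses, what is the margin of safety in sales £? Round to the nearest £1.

Each unit contributes £22.70 − £17.96 = £4.74. Break-even units = £12,300 ÷ £4.74 = 2,594.94; break-even revenue = 2,594.94 × £22.70 = £58,905.06.
Actual sales revenue = 5,980 × £22.70 = £135,746.00.
Margin of safety = £135,746.00 − £58,905.06 = £76,841.

£76,841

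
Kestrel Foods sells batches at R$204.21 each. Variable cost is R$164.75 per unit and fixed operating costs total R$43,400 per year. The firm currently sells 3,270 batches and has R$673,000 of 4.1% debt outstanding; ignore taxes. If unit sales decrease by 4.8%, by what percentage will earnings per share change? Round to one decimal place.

At 3,270 units, contribution = 3,270 × R$39.46 = R$129,034.20.
EBIT = R$129,034.20 − R$43,400 = R$85,634.20.
Interest = R$27,593.00, so EBIT − I = R$58,041.20.
Degree of combined leverage = contribution ÷ (EBIT − I) = R$129,034.20 ÷ R$58,041.20 = 2.2231.
EPS therefore changes by 2.2231 × (-4.8%) = -10.7%.

-10.7%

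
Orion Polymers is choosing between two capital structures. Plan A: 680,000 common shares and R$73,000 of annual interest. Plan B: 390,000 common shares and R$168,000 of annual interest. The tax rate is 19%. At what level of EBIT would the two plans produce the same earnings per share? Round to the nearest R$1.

At indifference, (EBIT − 73,000)(1 − t)/680,000 = (EBIT − 168,000)(1 − t)/390,000.
The (1 − t) factor cancels: (EBIT − 73,000) × 390,000 = (EBIT − 168,000) × 680,000.
EBIT × (680,000 − 390,000) = 168,000 × 680,000 − 73,000 × 390,000 = 85,770,000,000, so EBIT = 85,770,000,000 ÷ 290,000 = 295,758.62.

R$295,759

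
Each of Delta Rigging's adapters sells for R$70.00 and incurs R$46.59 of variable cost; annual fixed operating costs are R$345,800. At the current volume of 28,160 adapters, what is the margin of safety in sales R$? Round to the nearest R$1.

Each unit contributes R$70.00 − R$46.59 = R$23.41. Break-even units = R$345,800 ÷ R$23.41 = 14,771.47; break-even revenue = 14,771.47 × R$70.00 = R$1,034,002.56.
Actual sales revenue = 28,160 × R$70.00 = R$1,971,200.00.
Margin of safety = R$1,971,200.00 − R$1,034,002.56 = R$937,197.

R$937,197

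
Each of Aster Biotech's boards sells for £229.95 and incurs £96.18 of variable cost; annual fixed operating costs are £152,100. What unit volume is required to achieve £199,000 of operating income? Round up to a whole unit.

2,625 boards

Unit CM = price − variable cost = £229.95 − £96.18 = £133.77.
Need Q such that Q × £133.77 − £152,100 = £199,000, i.e. Q = £351,100 / £133.77 = 2,624.65 → 2,625.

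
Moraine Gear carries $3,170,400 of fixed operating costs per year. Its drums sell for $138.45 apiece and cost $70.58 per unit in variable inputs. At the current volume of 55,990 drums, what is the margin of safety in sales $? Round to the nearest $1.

$1,284,424

Each unit contributes $138.45 − $70.58 = $67.87. Break-even units = $3,170,400 ÷ $67.87 = 46,712.83; break-even revenue = 46,712.83 × $138.45 = $6,467,391.78.
Actual sales revenue = 55,990 × $138.45 = $7,751,815.50.
Margin of safety = $7,751,815.50 − $6,467,391.78 = $1,284,424.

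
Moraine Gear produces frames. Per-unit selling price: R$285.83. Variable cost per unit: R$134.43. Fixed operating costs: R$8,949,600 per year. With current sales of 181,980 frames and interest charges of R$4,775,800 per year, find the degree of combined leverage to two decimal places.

1.99

Contribution at this volume is 181,980 × R$151.40 = R$27,551,772.00.
EBIT = R$27,551,772.00 − R$8,949,600 = R$18,602,172.00. Interest = R$4,775,800.00, so EBIT − I = R$13,826,372.00.
Degree of total leverage = total CM / (EBIT − interest) = R$27,551,772.00 / R$13,826,372.00 = 1.9927.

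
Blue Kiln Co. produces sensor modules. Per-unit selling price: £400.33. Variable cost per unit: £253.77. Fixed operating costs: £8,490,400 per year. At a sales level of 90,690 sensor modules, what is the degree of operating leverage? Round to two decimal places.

2.77

Contribution at this volume is 90,690 × £146.56 = £13,291,526.40.
Subtracting fixed costs: EBIT = £13,291,526.40 − £8,490,400 = £4,801,126.40.
DOL = contribution ÷ EBIT = £13,291,526.40 ÷ £4,801,126.40 = 2.7684.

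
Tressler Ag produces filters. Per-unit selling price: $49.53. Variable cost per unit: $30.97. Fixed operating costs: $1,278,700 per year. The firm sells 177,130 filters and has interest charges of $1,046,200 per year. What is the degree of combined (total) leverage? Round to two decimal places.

3.42

Total contribution margin = 177,130 × $18.56 = $3,287,532.80.
EBIT = $3,287,532.80 − $1,278,700 = $2,008,832.80. Interest = $1,046,200.00, so EBIT − I = $962,632.80.
DCL = contribution ÷ (EBIT − I) = $3,287,532.80 ÷ $962,632.80 = 3.4151.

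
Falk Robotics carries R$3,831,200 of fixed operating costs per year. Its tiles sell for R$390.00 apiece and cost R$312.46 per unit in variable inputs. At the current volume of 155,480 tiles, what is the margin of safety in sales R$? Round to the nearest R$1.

R$41,367,559

Unit CM = price − variable cost = R$390.00 − R$312.46 = R$77.54. Break-even units = R$3,831,200 ÷ R$77.54 = 49,409.34; break-even revenue = 49,409.34 × R$390.00 = R$19,269,641.48.
Actual sales revenue = 155,480 × R$390.00 = R$60,637,200.00.
Margin of safety = R$60,637,200.00 − R$19,269,641.48 = R$41,367,559.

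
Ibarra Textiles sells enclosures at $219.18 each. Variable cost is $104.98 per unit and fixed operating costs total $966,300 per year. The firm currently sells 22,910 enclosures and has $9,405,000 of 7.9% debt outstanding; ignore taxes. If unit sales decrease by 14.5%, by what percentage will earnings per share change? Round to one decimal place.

-41.8%

At 22,910 units, contribution = 22,910 × $114.20 = $2,616,322.00.
Operating income = contribution − fixed costs = $2,616,322.00 − $966,300 = $1,650,022.00.
Interest = $742,995.00, so EBIT − I = $907,027.00.
DCL = total CM / (EBIT − I) = $2,616,322.00 / $907,027.00 = 2.8845.
EPS therefore changes by 2.8845 × (-14.5%) = -41.8%.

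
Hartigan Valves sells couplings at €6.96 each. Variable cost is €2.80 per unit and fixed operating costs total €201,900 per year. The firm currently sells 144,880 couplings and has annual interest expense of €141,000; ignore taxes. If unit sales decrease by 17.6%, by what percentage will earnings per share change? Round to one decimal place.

-40.8%

At 144,880 units, contribution = 144,880 × €4.16 = €602,700.80.
Subtracting fixed costs: EBIT = €602,700.80 − €201,900 = €400,800.80.
Interest = €141,000.00, so EBIT − I = €259,800.80.
Degree of combined leverage = contribution ÷ (EBIT − I) = €602,700.80 ÷ €259,800.80 = 2.3199.
EPS therefore changes by 2.3199 × (-17.6%) = -40.8%.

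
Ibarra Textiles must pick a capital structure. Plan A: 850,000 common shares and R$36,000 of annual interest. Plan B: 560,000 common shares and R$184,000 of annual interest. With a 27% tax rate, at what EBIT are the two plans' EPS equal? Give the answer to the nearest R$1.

At indifference, (EBIT − 36,000)(1 − t)/850,000 = (EBIT − 184,000)(1 − t)/560,000.
Cancelling (1 − t) and cross-multiplying: 560,000·(EBIT − 36,000) = 850,000·(EBIT − 184,000).
EBIT × (850,000 − 560,000) = 184,000 × 850,000 − 36,000 × 560,000 = 136,240,000,000, so EBIT = 136,240,000,000 ÷ 290,000 = 469,793.10.

R$469,793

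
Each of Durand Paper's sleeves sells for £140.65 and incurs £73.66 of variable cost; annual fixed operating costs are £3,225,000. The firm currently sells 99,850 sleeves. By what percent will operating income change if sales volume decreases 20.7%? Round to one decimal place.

At 99,850 units, contribution = 99,850 × £66.99 = £6,688,951.50.
EBIT = £6,688,951.50 − £3,225,000 = £3,463,951.50.
So DOL = total CM / EBIT = £6,688,951.50 / £3,463,951.50 = 1.9310.
So EBIT moves 1.9310 × (-20.7%) = -40.0%.

-40.0%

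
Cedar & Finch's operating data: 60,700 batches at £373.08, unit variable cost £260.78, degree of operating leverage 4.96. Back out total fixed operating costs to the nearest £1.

Total contribution margin = 60,700 × £112.30 = £6,816,610.00.
DOL = contribution / EBIT, so EBIT = £6,816,610.00 / 4.96 = £1,374,316.53.
Fixed costs = CM − EBIT = £6,816,610.00 − £1,374,316.53 = £5,442,293.

£5,442,293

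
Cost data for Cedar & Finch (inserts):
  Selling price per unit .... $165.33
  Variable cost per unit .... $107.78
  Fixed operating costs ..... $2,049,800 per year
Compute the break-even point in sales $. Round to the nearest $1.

$5,888,678

CM per unit = $165.33 − $107.78 = $57.55; CM ratio = $57.55 / $165.33 = 0.3481.
Break-even sales = FC ÷ CM ratio = $2,049,800 × $165.33 / $57.55 = $5,888,678.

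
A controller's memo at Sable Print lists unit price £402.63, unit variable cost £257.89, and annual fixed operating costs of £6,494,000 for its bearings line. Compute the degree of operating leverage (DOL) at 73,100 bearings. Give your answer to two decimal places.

At 73,100 units, contribution = 73,100 × £144.74 = £10,580,494.00.
Operating income = contribution − fixed costs = £10,580,494.00 − £6,494,000 = £4,086,494.00.
Degree of operating leverage = £10,580,494.00 / £4,086,494.00 = 2.5891.

2.59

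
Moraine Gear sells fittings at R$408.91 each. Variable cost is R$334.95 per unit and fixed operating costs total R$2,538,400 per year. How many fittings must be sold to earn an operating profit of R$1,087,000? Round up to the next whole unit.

Each unit contributes R$408.91 − R$334.95 = R$73.96.
Required volume = (fixed costs + target profit) ÷ CM = (R$2,538,400 + R$1,087,000) ÷ R$73.96 = 49,018.39, so 49,019 fittings.

49,019 fittings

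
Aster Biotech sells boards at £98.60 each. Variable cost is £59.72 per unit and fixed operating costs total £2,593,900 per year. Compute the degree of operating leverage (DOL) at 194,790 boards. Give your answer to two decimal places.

Contribution at this volume is 194,790 × £38.88 = £7,573,435.20.
Operating income = contribution − fixed costs = £7,573,435.20 − £2,593,900 = £4,979,535.20.
So DOL = total CM / EBIT = £7,573,435.20 / £4,979,535.20 = 1.5209.

1.52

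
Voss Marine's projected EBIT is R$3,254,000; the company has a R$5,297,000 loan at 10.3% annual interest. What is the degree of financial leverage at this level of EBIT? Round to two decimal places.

1.20

Interest = R$545,591.00.
Degree of financial leverage = EBIT / (EBIT − interest) = R$3,254,000 / R$2,708,409.00 = 1.2014.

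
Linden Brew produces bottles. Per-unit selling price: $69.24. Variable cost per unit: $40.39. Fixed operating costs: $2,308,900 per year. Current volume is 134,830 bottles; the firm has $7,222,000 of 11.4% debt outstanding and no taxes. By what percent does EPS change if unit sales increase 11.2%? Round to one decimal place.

+57.5%

Contribution at this volume is 134,830 × $28.85 = $3,889,845.50.
Subtracting fixed costs: EBIT = $3,889,845.50 − $2,308,900 = $1,580,945.50.
Interest = $823,308.00, so EBIT − I = $757,637.50.
Degree of combined leverage = contribution ÷ (EBIT − I) = $3,889,845.50 ÷ $757,637.50 = 5.1342.
EPS therefore changes by 5.1342 × (+11.2%) = +57.5%.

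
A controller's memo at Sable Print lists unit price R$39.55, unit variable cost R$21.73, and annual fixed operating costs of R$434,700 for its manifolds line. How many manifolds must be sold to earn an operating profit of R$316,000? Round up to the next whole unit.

42,127 manifolds

Each unit contributes R$39.55 − R$21.73 = R$17.82.
Need Q such that Q × R$17.82 − R$434,700 = R$316,000, i.e. Q = R$750,700 / R$17.82 = 42,126.82 → 42,127.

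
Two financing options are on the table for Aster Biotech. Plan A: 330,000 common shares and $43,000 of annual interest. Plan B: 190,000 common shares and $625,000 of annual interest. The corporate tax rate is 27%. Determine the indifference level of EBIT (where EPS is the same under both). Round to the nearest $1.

$1,414,857

At indifference, (EBIT − 43,000)(1 − t)/330,000 = (EBIT − 625,000)(1 − t)/190,000.
Cancelling (1 − t) and cross-multiplying: 190,000·(EBIT − 43,000) = 330,000·(EBIT − 625,000).
EBIT × (330,000 − 190,000) = 625,000 × 330,000 − 43,000 × 190,000 = 198,080,000,000, so EBIT = 198,080,000,000 ÷ 140,000 = 1,414,857.14.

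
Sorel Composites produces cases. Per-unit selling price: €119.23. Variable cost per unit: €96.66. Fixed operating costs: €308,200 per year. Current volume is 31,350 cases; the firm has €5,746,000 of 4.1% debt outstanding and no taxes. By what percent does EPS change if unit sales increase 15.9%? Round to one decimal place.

+68.7%

At 31,350 units, contribution = 31,350 × €22.57 = €707,569.50.
Operating income = contribution − fixed costs = €707,569.50 − €308,200 = €399,369.50.
After interest of €235,586.00, pre-tax earnings = €163,783.50.
DCL = total CM / (EBIT − I) = €707,569.50 / €163,783.50 = 4.3202.
%ΔEPS = DCL × %ΔSales = 4.3202 × +15.9% = +68.7%.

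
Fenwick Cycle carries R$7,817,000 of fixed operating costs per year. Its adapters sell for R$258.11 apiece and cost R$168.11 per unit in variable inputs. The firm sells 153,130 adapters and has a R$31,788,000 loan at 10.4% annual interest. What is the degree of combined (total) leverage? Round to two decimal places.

5.18

Total contribution margin = 153,130 × R$90.00 = R$13,781,700.00.
Operating income = contribution − fixed costs = R$13,781,700.00 − R$7,817,000 = R$5,964,700.00. Interest = R$3,305,952.00.
DOL = R$13,781,700.00 ÷ R$5,964,700.00 = 2.3105; DFL = R$5,964,700.00 ÷ R$2,658,748.00 = 2.2434.
Combined leverage = 2.3105 × 2.2434 = 5.1834.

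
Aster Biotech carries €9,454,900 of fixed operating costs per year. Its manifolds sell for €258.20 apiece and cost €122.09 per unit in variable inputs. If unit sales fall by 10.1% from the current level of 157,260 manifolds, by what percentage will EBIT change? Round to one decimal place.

-18.1%

At 157,260 units, contribution = 157,260 × €136.11 = €21,404,658.60.
EBIT = €21,404,658.60 − €9,454,900 = €11,949,758.60.
So DOL = total CM / EBIT = €21,404,658.60 / €11,949,758.60 = 1.7912.
Operating income changes by 1.7912 × -10.1% = -18.1%.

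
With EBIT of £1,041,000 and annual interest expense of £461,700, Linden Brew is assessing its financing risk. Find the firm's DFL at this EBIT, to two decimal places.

Annual interest charges come to £461,700.00.
Degree of financial leverage = EBIT / (EBIT − interest) = £1,041,000 / £579,300.00 = 1.7970.

1.80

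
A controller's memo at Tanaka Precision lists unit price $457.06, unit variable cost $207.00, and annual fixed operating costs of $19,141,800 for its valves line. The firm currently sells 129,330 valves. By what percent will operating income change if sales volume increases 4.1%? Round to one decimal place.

+10.0%

Total contribution margin = 129,330 × $250.06 = $32,340,259.80.
Operating income = contribution − fixed costs = $32,340,259.80 − $19,141,800 = $13,198,459.80.
Degree of operating leverage = $32,340,259.80 / $13,198,459.80 = 2.4503.
%ΔEBIT = DOL × %ΔSales = 2.4503 × +4.1% = +10.0%.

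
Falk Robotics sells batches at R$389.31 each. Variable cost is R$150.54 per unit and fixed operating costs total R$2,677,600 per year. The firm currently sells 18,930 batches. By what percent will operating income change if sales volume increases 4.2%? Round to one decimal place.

Contribution at this volume is 18,930 × R$238.77 = R$4,519,916.10.
EBIT = R$4,519,916.10 − R$2,677,600 = R$1,842,316.10.
Degree of operating leverage = R$4,519,916.10 / R$1,842,316.10 = 2.4534.
Operating income changes by 2.4534 × +4.2% = +10.3%.

+10.3%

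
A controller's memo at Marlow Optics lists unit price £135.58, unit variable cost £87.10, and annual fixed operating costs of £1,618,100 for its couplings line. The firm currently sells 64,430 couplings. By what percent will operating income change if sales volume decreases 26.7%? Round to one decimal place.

-55.4%

At 64,430 units, contribution = 64,430 × £48.48 = £3,123,566.40.
Subtracting fixed costs: EBIT = £3,123,566.40 − £1,618,100 = £1,505,466.40.
Degree of operating leverage = £3,123,566.40 / £1,505,466.40 = 2.0748.
So EBIT moves 2.0748 × (-26.7%) = -55.4%.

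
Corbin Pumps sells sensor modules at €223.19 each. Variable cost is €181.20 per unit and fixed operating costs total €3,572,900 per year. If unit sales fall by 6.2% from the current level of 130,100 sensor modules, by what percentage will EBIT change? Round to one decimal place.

Total contribution margin = 130,100 × €41.99 = €5,462,899.00.
EBIT = €5,462,899.00 − €3,572,900 = €1,889,999.00.
DOL = contribution ÷ EBIT = €5,462,899.00 ÷ €1,889,999.00 = 2.8904.
%ΔEBIT = DOL × %ΔSales = 2.8904 × -6.2% = -17.9%.

-17.9%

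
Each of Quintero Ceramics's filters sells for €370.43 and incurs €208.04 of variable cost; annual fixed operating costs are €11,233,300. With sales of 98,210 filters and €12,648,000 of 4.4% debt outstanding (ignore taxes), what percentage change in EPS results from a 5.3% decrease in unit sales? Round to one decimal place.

-20.3%

Contribution at this volume is 98,210 × €162.39 = €15,948,321.90.
Operating income = contribution − fixed costs = €15,948,321.90 − €11,233,300 = €4,715,021.90.
After interest of €556,512.00, pre-tax earnings = €4,158,509.90.
DCL = total CM / (EBIT − I) = €15,948,321.90 / €4,158,509.90 = 3.8351.
EPS therefore changes by 3.8351 × (-5.3%) = -20.3%.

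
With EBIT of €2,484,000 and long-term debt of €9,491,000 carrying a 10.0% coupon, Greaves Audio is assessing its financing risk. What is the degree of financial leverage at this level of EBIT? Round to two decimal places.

Annual interest charges come to €949,100.00.
DFL = EBIT ÷ (EBIT − I) = €2,484,000 ÷ (€2,484,000 − €949,100.00) = €2,484,000 ÷ €1,534,900.00 = 1.6183.

1.62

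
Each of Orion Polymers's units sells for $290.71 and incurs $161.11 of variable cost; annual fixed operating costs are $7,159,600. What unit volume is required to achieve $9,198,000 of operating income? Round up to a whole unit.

Unit CM = price − variable cost = $290.71 − $161.11 = $129.60.
Required volume = (fixed costs + target profit) ÷ CM = ($7,159,600 + $9,198,000) ÷ $129.60 = 126,216.05, so 126,217 units.

126,217 units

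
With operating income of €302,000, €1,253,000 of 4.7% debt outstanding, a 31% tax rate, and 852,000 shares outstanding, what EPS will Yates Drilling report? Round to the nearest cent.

€0.20

Interest = €58,891.00, so EBT = €302,000 − €58,891.00 = €243,109.00.
Net income = €243,109.00 × (1 − 0.31) = €167,745.21.
EPS = €167,745.21 ÷ 852,000 = €0.20.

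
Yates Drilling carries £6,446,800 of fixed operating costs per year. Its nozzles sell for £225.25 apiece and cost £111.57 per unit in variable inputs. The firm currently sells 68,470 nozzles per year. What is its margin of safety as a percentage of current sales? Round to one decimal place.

Unit CM = price − variable cost = £225.25 − £111.57 = £113.68. Break-even units = £6,446,800 ÷ £113.68 = 56,710.06; break-even revenue = 56,710.06 × £225.25 = £12,773,941.77.
Current sales = 68,470 × £225.25 = £15,422,867.50.
Margin of safety = (£15,422,867.50 − £12,773,941.77) ÷ £15,422,867.50 = 17.2%.

17.2%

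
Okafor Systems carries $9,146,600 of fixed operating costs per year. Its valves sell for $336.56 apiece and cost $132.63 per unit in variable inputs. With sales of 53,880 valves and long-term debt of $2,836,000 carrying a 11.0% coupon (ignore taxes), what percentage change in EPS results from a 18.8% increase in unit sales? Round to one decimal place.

Contribution at this volume is 53,880 × $203.93 = $10,987,748.40.
Operating income = contribution − fixed costs = $10,987,748.40 − $9,146,600 = $1,841,148.40.
Interest = $311,960.00, so EBIT − I = $1,529,188.40.
DCL = total CM / (EBIT − I) = $10,987,748.40 / $1,529,188.40 = 7.1853.
EPS therefore changes by 7.1853 × (+18.8%) = +135.1%.

+135.1%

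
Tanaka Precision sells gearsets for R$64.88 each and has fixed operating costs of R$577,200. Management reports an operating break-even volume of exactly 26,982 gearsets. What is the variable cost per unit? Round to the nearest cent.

R$43.49

At break-even, FC = Q × (P − VC), so P − VC = R$577,200 ÷ 26,982 = R$21.3920.
Variable cost per unit = R$64.88 − R$21.3920 = R$43.49.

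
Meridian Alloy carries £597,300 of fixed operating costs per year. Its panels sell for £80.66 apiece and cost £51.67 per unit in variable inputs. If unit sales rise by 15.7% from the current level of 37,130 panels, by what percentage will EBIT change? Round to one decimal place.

Contribution at this volume is 37,130 × £28.99 = £1,076,398.70.
EBIT = £1,076,398.70 − £597,300 = £479,098.70.
Degree of operating leverage = £1,076,398.70 / £479,098.70 = 2.2467.
Operating income changes by 2.2467 × +15.7% = +35.3%.

+35.3%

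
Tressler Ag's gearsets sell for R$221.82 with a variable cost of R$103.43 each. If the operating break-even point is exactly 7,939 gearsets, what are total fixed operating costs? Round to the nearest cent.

Contribution margin per unit = R$221.82 − R$103.43 = R$118.39.
Fixed costs = break-even units × CM = 7,939 × R$118.39 = R$939,898.21.

R$939,898.21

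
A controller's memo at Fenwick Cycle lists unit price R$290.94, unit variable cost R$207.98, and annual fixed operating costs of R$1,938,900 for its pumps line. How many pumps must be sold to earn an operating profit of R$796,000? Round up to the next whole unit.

32,967 pumps

Contribution margin per unit = R$290.94 − R$207.98 = R$82.96.
Need Q such that Q × R$82.96 − R$1,938,900 = R$796,000, i.e. Q = R$2,734,900 / R$82.96 = 32,966.49 → 32,967.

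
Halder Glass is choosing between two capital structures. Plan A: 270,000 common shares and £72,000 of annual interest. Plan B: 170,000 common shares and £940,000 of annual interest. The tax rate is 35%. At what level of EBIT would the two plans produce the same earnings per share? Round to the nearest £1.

At indifference, (EBIT − 72,000)(1 − t)/270,000 = (EBIT − 940,000)(1 − t)/170,000.
Cancelling (1 − t) and cross-multiplying: 170,000·(EBIT − 72,000) = 270,000·(EBIT − 940,000).
EBIT × (270,000 − 170,000) = 940,000 × 270,000 − 72,000 × 170,000 = 241,560,000,000, so EBIT = 241,560,000,000 ÷ 100,000 = 2,415,600.00.

£2,415,600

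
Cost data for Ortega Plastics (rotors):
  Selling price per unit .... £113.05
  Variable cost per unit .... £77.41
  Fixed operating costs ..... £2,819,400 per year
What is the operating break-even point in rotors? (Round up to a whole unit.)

Unit CM = price − variable cost = £113.05 − £77.41 = £35.64.
Break-even Q = £2,819,400 / £35.64 = 79,107.74 → 79,108 rotors.

79,108 rotors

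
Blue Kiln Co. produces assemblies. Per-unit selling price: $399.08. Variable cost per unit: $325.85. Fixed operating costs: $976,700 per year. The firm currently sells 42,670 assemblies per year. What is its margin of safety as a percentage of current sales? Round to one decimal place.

68.7%

Unit CM = price − variable cost = $399.08 − $325.85 = $73.23. Break-even units = $976,700 ÷ $73.23 = 13,337.43; break-even revenue = 13,337.43 × $399.08 = $5,322,701.57.
Actual sales revenue = 42,670 × $399.08 = $17,028,743.60.
Margin of safety = ($17,028,743.60 − $5,322,701.57) ÷ $17,028,743.60 = 68.7%.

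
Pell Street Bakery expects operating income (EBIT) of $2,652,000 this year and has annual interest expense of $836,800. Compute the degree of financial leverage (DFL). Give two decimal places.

1.46

Interest = $836,800.00.
DFL = EBIT ÷ (EBIT − I) = $2,652,000 ÷ ($2,652,000 − $836,800.00) = $2,652,000 ÷ $1,815,200.00 = 1.4610.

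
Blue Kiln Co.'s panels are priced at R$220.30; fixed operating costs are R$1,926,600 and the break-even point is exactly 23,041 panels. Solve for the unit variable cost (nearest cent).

Contribution per unit must be FC / Q = R$1,926,600 / 23,041 = R$83.6162.
Variable cost per unit = R$220.30 − R$83.6162 = R$136.68.

R$136.68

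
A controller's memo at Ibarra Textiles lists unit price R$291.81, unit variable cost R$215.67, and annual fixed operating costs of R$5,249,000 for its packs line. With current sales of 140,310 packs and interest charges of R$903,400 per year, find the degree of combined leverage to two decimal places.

At 140,310 units, contribution = 140,310 × R$76.14 = R$10,683,203.40.
Subtracting fixed costs: EBIT = R$10,683,203.40 − R$5,249,000 = R$5,434,203.40. Interest = R$903,400.00, so EBIT − I = R$4,530,803.40.
DCL = contribution ÷ (EBIT − I) = R$10,683,203.40 ÷ R$4,530,803.40 = 2.3579.

2.36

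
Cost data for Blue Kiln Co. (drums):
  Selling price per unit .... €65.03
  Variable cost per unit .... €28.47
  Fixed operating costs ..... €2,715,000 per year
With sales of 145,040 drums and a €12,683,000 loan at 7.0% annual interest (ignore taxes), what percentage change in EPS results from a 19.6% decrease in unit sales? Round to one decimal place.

At 145,040 units, contribution = 145,040 × €36.56 = €5,302,662.40.
Subtracting fixed costs: EBIT = €5,302,662.40 − €2,715,000 = €2,587,662.40.
Interest = €887,810.00, so EBIT − I = €1,699,852.40.
Degree of combined leverage = contribution ÷ (EBIT − I) = €5,302,662.40 ÷ €1,699,852.40 = 3.1195.
EPS therefore changes by 3.1195 × (-19.6%) = -61.1%.

-61.1%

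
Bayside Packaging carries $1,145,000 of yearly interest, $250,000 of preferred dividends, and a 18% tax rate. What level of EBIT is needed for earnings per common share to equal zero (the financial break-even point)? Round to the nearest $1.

$1,449,878

Grossing the preferred dividend up to pre-tax terms: $250,000 / (1 − 0.18) = $304,878.05.
Financial break-even EBIT = interest + D_p ÷ (1 − t) = $1,145,000 + $304,878.05 = $1,449,878.05.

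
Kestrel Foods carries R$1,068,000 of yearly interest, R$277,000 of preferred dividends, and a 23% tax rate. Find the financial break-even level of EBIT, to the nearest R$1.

R$1,427,740

Grossing the preferred dividend up to pre-tax terms: R$277,000 / (1 − 0.23) = R$359,740.26.
EPS = 0 when EBIT covers interest plus the pre-tax preferred burden: R$1,068,000 + R$359,740.26 = R$1,427,740.26.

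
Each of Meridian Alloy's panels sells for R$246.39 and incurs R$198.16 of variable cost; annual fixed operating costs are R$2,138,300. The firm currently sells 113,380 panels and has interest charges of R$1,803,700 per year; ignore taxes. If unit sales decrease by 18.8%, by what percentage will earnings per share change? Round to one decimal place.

-67.4%

Contribution at this volume is 113,380 × R$48.23 = R$5,468,317.40.
EBIT = R$5,468,317.40 − R$2,138,300 = R$3,330,017.40.
Interest = R$1,803,700.00, so EBIT − I = R$1,526,317.40.
Degree of combined leverage = contribution ÷ (EBIT − I) = R$5,468,317.40 ÷ R$1,526,317.40 = 3.5827.
EPS therefore changes by 3.5827 × (-18.8%) = -67.4%.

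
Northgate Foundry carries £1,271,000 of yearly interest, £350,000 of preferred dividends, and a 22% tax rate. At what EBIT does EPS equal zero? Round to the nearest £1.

£1,719,718

Preferred dividends are paid after tax, so their pre-tax equivalent is £350,000 ÷ (1 − 0.22) = £448,717.95.
Financial break-even EBIT = interest + D_p ÷ (1 − t) = £1,271,000 + £448,717.95 = £1,719,717.95.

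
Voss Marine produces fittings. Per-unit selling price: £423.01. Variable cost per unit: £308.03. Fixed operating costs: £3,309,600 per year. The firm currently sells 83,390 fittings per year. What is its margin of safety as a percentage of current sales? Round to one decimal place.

65.5%

Unit CM = price − variable cost = £423.01 − £308.03 = £114.98. Break-even units = £3,309,600 ÷ £114.98 = 28,784.14; break-even revenue = 28,784.14 × £423.01 = £12,175,977.53.
Current sales = 83,390 × £423.01 = £35,274,803.90.
Margin of safety = (£35,274,803.90 − £12,175,977.53) ÷ £35,274,803.90 = 65.5%.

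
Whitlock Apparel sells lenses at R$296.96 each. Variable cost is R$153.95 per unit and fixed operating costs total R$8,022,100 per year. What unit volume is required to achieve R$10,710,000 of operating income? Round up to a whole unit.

130,985 lenses

Each unit contributes R$296.96 − R$153.95 = R$143.01.
Units = (FC + target) / CM = (R$8,022,100 + R$10,710,000) / R$143.01 = 130,984.55, so 130,985 lenses.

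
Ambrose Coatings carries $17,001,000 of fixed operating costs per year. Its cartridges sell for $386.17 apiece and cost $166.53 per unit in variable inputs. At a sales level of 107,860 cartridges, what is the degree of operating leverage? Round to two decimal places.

Contribution at this volume is 107,860 × $219.64 = $23,690,370.40.
Subtracting fixed costs: EBIT = $23,690,370.40 − $17,001,000 = $6,689,370.40.
Degree of operating leverage = $23,690,370.40 / $6,689,370.40 = 3.5415.

3.54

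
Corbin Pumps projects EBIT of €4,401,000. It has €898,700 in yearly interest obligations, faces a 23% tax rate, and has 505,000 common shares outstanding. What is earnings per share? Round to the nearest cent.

Interest = €898,700.00, so EBT = €4,401,000 − €898,700.00 = €3,502,300.00.
After tax at 23%: net income = €3,502,300.00 × 0.77 = €2,696,771.00.
EPS = €2,696,771.00 ÷ 505,000 = €5.34.

€5.34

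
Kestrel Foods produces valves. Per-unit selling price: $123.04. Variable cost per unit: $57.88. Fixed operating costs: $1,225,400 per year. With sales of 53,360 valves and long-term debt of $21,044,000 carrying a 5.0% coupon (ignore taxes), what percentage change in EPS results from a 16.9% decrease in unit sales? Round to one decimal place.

At 53,360 units, contribution = 53,360 × $65.16 = $3,476,937.60.
EBIT = $3,476,937.60 − $1,225,400 = $2,251,537.60.
Interest = $1,052,200.00, so EBIT − I = $1,199,337.60.
Degree of combined leverage = contribution ÷ (EBIT − I) = $3,476,937.60 ÷ $1,199,337.60 = 2.8990.
%ΔEPS = DCL × %ΔSales = 2.8990 × -16.9% = -49.0%.

-49.0%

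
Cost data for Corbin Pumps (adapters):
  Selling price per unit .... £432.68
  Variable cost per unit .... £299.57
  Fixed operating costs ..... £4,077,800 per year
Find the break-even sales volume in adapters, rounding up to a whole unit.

30,635 adapters

Each unit contributes £432.68 − £299.57 = £133.11.
Break-even volume = fixed costs ÷ CM per unit = £4,077,800 ÷ £133.11 = 30,634.81, so 30,635 adapters.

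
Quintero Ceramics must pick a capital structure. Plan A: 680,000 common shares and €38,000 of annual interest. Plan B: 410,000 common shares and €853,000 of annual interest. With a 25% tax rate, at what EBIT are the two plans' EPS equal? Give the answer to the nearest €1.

Set EPS_A = EPS_B: (EBIT − €38,000)(1 − 0.25) ÷ 680,000 = (EBIT − €853,000)(1 − 0.25) ÷ 410,000.
Cancelling (1 − t) and cross-multiplying: 410,000·(EBIT − 38,000) = 680,000·(EBIT − 853,000).
EBIT × (680,000 − 410,000) = 853,000 × 680,000 − 38,000 × 410,000 = 564,460,000,000, so EBIT = 564,460,000,000 ÷ 270,000 = 2,090,592.59.

€2,090,593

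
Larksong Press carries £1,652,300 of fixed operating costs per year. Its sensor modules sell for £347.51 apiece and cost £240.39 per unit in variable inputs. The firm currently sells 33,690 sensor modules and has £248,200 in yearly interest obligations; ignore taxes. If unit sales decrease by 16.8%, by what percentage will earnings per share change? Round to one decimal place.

-35.5%

Contribution at this volume is 33,690 × £107.12 = £3,608,872.80.
Subtracting fixed costs: EBIT = £3,608,872.80 − £1,652,300 = £1,956,572.80.
After interest of £248,200.00, pre-tax earnings = £1,708,372.80.
DCL = total CM / (EBIT − I) = £3,608,872.80 / £1,708,372.80 = 2.1125.
EPS therefore changes by 2.1125 × (-16.8%) = -35.5%.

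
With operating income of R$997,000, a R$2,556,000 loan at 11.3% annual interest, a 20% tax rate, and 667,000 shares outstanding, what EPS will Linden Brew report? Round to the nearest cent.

Interest = R$288,828.00, so EBT = R$997,000 − R$288,828.00 = R$708,172.00.
After tax at 20%: net income = R$708,172.00 × 0.80 = R$566,537.60.
Per share: R$566,537.60 / 667,000 shares = R$0.85.

R$0.85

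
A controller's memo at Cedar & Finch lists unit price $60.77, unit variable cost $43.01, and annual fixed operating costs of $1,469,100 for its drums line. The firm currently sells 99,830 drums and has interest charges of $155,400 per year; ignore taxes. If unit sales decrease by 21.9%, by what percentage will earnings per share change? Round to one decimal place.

-261.5%

At 99,830 units, contribution = 99,830 × $17.76 = $1,772,980.80.
Operating income = contribution − fixed costs = $1,772,980.80 − $1,469,100 = $303,880.80.
Interest = $155,400.00, so EBIT − I = $148,480.80.
Degree of combined leverage = contribution ÷ (EBIT − I) = $1,772,980.80 ÷ $148,480.80 = 11.9408.
EPS therefore changes by 11.9408 × (-21.9%) = -261.5%.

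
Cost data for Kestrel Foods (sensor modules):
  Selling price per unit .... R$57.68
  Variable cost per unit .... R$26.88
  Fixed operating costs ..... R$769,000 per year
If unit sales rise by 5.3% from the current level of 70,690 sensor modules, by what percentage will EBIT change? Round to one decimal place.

At 70,690 units, contribution = 70,690 × R$30.80 = R$2,177,252.00.
EBIT = R$2,177,252.00 − R$769,000 = R$1,408,252.00.
Degree of operating leverage = R$2,177,252.00 / R$1,408,252.00 = 1.5461.
Operating income changes by 1.5461 × +5.3% = +8.2%.

+8.2%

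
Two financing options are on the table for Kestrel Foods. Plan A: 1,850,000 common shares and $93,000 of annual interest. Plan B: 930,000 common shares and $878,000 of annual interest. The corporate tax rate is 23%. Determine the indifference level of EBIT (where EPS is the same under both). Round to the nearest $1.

At indifference, (EBIT − 93,000)(1 − t)/1,850,000 = (EBIT − 878,000)(1 − t)/930,000.
Cancelling (1 − t) and cross-multiplying: 930,000·(EBIT − 93,000) = 1,850,000·(EBIT − 878,000).
EBIT × (1,850,000 − 930,000) = 878,000 × 1,850,000 − 93,000 × 930,000 = 1,537,810,000,000, so EBIT = 1,537,810,000,000 ÷ 920,000 = 1,671,532.61.

$1,671,533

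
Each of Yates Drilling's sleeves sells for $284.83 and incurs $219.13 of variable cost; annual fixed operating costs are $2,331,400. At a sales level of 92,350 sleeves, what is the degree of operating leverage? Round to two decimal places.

At 92,350 units, contribution = 92,350 × $65.70 = $6,067,395.00.
Operating income = contribution − fixed costs = $6,067,395.00 − $2,331,400 = $3,735,995.00.
So DOL = total CM / EBIT = $6,067,395.00 / $3,735,995.00 = 1.6240.

1.62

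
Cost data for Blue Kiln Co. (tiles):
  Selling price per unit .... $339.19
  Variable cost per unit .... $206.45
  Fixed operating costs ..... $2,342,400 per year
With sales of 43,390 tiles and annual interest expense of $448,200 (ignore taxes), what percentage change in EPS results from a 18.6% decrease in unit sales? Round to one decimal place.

At 43,390 units, contribution = 43,390 × $132.74 = $5,759,588.60.
Subtracting fixed costs: EBIT = $5,759,588.60 − $2,342,400 = $3,417,188.60.
After interest of $448,200.00, pre-tax earnings = $2,968,988.60.
Degree of combined leverage = contribution ÷ (EBIT − I) = $5,759,588.60 ÷ $2,968,988.60 = 1.9399.
EPS therefore changes by 1.9399 × (-18.6%) = -36.1%.

-36.1%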